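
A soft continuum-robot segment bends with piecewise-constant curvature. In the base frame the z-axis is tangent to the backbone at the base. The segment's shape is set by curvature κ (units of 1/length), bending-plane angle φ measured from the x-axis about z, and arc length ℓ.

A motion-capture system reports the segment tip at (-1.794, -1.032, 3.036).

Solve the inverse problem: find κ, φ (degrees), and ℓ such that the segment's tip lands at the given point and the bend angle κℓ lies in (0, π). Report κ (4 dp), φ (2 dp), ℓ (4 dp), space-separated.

ρ = √(x²+y²) = √(-1.794² + -1.032²) = 2.06965
φ = atan2(y, x) mod 360° = atan2(-1.032, -1.794) = 209.9097°
|p|² = ρ² + z² = 2.06965² + 3.036² = 13.50076
κ = 2ρ / |p|² = 2×2.06965 / 13.50076 = 0.30660
θ = 2·atan2(ρ, z) = 2·atan2(2.06965, 3.036) = 1.19668 rad
ℓ = θ/κ = 1.19668/0.30660 = 3.90310

0.3066 209.91 3.9031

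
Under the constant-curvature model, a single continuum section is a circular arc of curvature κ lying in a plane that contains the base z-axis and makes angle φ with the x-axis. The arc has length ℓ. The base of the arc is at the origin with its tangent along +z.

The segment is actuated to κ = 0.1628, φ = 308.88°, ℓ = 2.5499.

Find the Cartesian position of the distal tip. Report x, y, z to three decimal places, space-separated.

0.327 -0.406 2.477

θ = κ·ℓ = 0.1628 × 2.5499 = 0.41512 rad
ρ = (1 − cos θ)/κ = (1 − 0.91507)/0.1628 = 0.52170
z = sin θ / κ = 0.40330/0.1628 = 2.47729
x = ρ cos φ = 0.52170 × cos(308.88°) = 0.32747
y = ρ sin φ = 0.52170 × sin(308.88°) = -0.40613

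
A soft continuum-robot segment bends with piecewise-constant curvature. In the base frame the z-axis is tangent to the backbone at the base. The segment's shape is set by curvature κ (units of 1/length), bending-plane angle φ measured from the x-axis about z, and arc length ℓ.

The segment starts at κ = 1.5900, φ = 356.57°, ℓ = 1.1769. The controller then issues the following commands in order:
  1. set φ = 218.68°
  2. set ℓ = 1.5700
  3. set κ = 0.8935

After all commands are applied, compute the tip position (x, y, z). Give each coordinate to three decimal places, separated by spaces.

initial: κ=1.5900, φ=356.57°, ℓ=1.1769
cmd 1: set φ=218.68° → (κ,φ,ℓ)=(1.5900,218.68°,1.1769) → tip=(-0.6363,-0.5094,0.6008)
cmd 2: set ℓ=1.5700 → (κ,φ,ℓ)=(1.5900,218.68°,1.5700) → tip=(-0.8832,-0.7071,0.3783)
cmd 3: set κ=0.8935 → (κ,φ,ℓ)=(0.8935,218.68°,1.5700) → tip=(-0.7276,-0.5825,1.1034)

-0.728 -0.583 1.103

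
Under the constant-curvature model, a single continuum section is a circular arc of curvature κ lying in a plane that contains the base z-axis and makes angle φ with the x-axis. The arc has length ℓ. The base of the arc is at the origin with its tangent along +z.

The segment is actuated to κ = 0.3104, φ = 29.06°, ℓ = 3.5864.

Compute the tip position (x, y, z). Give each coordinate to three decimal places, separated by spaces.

θ = κ·ℓ = 0.3104 × 3.5864 = 1.11322 rad
ρ = (1 − cos θ)/κ = (1 − 0.44178)/0.3104 = 1.79840
z = sin θ / κ = 0.89713/0.3104 = 2.89022
x = ρ cos φ = 1.79840 × cos(29.06°) = 1.57200
y = ρ sin φ = 1.79840 × sin(29.06°) = 0.87353

1.572 0.874 2.890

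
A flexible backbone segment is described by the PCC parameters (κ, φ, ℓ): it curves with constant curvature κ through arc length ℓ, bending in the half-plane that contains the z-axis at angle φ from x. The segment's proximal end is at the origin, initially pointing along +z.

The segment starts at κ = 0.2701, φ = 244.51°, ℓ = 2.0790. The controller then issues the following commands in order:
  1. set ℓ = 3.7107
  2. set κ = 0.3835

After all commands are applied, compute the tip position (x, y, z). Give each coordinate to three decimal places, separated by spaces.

-0.957 -2.007 2.579

initial: κ=0.2701, φ=244.51°, ℓ=2.0790
cmd 1: set ℓ=3.7107 → (κ,φ,ℓ)=(0.2701,244.51°,3.7107) → tip=(-0.7355,-1.5426,3.1199)
cmd 2: set κ=0.3835 → (κ,φ,ℓ)=(0.3835,244.51°,3.7107) → tip=(-0.9570,-2.0073,2.5792)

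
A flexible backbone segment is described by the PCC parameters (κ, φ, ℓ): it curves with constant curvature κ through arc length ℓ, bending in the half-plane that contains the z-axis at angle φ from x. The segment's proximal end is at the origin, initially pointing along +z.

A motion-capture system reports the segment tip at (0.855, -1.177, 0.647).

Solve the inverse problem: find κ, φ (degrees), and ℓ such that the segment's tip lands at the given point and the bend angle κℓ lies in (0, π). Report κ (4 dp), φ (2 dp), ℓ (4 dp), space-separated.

ρ = √(x²+y²) = √(0.855² + -1.177²) = 1.45477
φ = atan2(y, x) mod 360° = atan2(-1.177, 0.855) = 305.9955°
|p|² = ρ² + z² = 1.45477² + 0.647² = 2.53496
κ = 2ρ / |p|² = 2×1.45477 / 2.53496 = 1.14776
θ = 2·atan2(ρ, z) = 2·atan2(1.45477, 0.647) = 2.30464 rad
ℓ = θ/κ = 2.30464/1.14776 = 2.00794

1.1478 306.00 2.0079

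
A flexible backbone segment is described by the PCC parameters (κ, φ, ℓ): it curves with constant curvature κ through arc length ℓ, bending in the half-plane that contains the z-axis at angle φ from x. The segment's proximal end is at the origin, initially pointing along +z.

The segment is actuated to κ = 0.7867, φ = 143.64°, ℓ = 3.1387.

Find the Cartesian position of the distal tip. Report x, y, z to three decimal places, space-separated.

-1.825 1.343 0.792

θ = κ·ℓ = 0.7867 × 3.1387 = 2.46922 rad
ρ = (1 − cos θ)/κ = (1 − -0.78234)/0.7867 = 2.26559
z = sin θ / κ = 0.62285/0.7867 = 0.79172
x = ρ cos φ = 2.26559 × cos(143.64°) = -1.82450
y = ρ sin φ = 2.26559 × sin(143.64°) = 1.34317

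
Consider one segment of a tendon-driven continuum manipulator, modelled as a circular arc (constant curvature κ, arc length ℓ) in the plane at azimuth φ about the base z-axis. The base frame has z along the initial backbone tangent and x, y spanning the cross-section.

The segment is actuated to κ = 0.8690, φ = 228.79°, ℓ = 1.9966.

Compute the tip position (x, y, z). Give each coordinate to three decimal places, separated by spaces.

θ = κ·ℓ = 0.8690 × 1.9966 = 1.73505 rad
ρ = (1 − cos θ)/κ = (1 − -0.16351)/0.8690 = 1.33891
z = sin θ / κ = 0.98654/0.8690 = 1.13526
x = ρ cos φ = 1.33891 × cos(228.79°) = -0.88210
y = ρ sin φ = 1.33891 × sin(228.79°) = -1.00726

-0.882 -1.007 1.135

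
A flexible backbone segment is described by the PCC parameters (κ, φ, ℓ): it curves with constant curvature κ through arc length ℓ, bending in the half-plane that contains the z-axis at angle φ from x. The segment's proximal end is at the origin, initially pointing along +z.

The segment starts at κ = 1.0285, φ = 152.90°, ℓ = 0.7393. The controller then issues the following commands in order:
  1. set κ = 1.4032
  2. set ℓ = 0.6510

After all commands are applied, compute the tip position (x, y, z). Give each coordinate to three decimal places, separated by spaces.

initial: κ=1.0285, φ=152.90°, ℓ=0.7393
cmd 1: set κ=1.4032 → (κ,φ,ℓ)=(1.4032,152.90°,0.7393) → tip=(-0.3118,0.1596,0.6137)
cmd 2: set ℓ=0.6510 → (κ,φ,ℓ)=(1.4032,152.90°,0.6510) → tip=(-0.2468,0.1263,0.5642)

-0.247 0.126 0.564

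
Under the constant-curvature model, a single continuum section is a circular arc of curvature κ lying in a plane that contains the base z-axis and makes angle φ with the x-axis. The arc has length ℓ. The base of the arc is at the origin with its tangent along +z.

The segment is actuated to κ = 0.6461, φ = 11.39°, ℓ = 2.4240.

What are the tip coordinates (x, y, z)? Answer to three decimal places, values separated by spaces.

1.510 0.304 1.548

θ = κ·ℓ = 0.6461 × 2.4240 = 1.56615 rad
ρ = (1 − cos θ)/κ = (1 − 0.00465)/0.6461 = 1.54055
z = sin θ / κ = 0.99999/0.6461 = 1.54773
x = ρ cos φ = 1.54055 × cos(11.39°) = 1.51021
y = ρ sin φ = 1.54055 × sin(11.39°) = 0.30424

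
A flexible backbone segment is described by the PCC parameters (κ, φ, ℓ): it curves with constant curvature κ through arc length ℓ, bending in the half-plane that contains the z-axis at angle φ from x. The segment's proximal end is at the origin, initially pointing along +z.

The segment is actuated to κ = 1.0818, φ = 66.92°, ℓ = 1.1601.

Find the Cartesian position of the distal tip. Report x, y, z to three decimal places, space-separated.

θ = κ·ℓ = 1.0818 × 1.1601 = 1.25500 rad
ρ = (1 − cos θ)/κ = (1 − 0.31058)/1.0818 = 0.63729
z = sin θ / κ = 0.95055/1.0818 = 0.87867
x = ρ cos φ = 0.63729 × cos(66.92°) = 0.24983
y = ρ sin φ = 0.63729 × sin(66.92°) = 0.58628

0.250 0.586 0.879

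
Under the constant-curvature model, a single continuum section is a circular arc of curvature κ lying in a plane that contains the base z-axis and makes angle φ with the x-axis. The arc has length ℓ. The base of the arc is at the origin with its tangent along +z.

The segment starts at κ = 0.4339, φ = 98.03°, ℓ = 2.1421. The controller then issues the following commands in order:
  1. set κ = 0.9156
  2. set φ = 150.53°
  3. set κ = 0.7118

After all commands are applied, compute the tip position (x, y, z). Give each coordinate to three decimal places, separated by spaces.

-1.167 0.659 1.403

initial: κ=0.4339, φ=98.03°, ℓ=2.1421
cmd 1: set κ=0.9156 → (κ,φ,ℓ)=(0.9156,98.03°,2.1421) → tip=(-0.2106,1.4931,1.0100)
cmd 2: set φ=150.53° → (κ,φ,ℓ)=(0.9156,150.53°,2.1421) → tip=(-1.3128,0.7419,1.0100)
cmd 3: set κ=0.7118 → (κ,φ,ℓ)=(0.7118,150.53°,2.1421) → tip=(-1.1668,0.6593,1.4034)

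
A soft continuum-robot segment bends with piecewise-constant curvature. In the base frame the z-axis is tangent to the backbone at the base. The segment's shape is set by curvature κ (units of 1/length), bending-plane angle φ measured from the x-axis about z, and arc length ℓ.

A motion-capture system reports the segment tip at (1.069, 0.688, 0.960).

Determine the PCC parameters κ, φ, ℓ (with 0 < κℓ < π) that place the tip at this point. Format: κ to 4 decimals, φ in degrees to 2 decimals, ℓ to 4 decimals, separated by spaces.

1.0019 32.77 1.8445

ρ = √(x²+y²) = √(1.069² + 0.688²) = 1.27126
φ = atan2(y, x) mod 360° = atan2(0.688, 1.069) = 32.7650°
|p|² = ρ² + z² = 1.27126² + 0.960² = 2.53770
κ = 2ρ / |p|² = 2×1.27126 / 2.53770 = 1.00190
θ = 2·atan2(ρ, z) = 2·atan2(1.27126, 0.960) = 1.84801 rad
ℓ = θ/κ = 1.84801/1.00190 = 1.84451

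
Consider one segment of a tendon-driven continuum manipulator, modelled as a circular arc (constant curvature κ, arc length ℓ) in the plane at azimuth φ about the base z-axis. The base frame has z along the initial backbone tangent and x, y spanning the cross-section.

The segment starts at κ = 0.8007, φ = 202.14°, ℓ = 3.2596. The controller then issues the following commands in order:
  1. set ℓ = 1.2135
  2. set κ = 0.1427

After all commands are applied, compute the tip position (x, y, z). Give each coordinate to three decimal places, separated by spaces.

-0.097 -0.039 1.207

initial: κ=0.8007, φ=202.14°, ℓ=3.2596
cmd 1: set ℓ=1.2135 → (κ,φ,ℓ)=(0.8007,202.14°,1.2135) → tip=(-0.5044,-0.2052,1.0314)
cmd 2: set κ=0.1427 → (κ,φ,ℓ)=(0.1427,202.14°,1.2135) → tip=(-0.0971,-0.0395,1.2074)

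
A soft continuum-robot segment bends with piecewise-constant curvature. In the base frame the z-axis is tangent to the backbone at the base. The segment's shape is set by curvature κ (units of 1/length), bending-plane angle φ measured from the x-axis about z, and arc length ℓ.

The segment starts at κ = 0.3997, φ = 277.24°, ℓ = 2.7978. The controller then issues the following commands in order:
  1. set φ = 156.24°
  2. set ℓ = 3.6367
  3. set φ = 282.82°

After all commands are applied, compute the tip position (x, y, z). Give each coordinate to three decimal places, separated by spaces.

0.490 -2.154 2.485

initial: κ=0.3997, φ=277.24°, ℓ=2.7978
cmd 1: set φ=156.24° → (κ,φ,ℓ)=(0.3997,156.24°,2.7978) → tip=(-1.2886,0.5673,2.2501)
cmd 2: set ℓ=3.6367 → (κ,φ,ℓ)=(0.3997,156.24°,3.6367) → tip=(-2.0221,0.8901,2.4847)
cmd 3: set φ=282.82° → (κ,φ,ℓ)=(0.3997,282.82°,3.6367) → tip=(0.4902,-2.1542,2.4847)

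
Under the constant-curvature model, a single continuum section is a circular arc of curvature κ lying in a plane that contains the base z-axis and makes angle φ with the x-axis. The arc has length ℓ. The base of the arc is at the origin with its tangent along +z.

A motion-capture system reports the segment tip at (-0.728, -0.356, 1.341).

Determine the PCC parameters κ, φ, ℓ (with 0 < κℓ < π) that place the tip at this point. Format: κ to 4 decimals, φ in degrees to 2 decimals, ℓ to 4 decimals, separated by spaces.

ρ = √(x²+y²) = √(-0.728² + -0.356²) = 0.81038
φ = atan2(y, x) mod 360° = atan2(-0.356, -0.728) = 206.0591°
|p|² = ρ² + z² = 0.81038² + 1.341² = 2.45500
κ = 2ρ / |p|² = 2×0.81038 / 2.45500 = 0.66019
θ = 2·atan2(ρ, z) = 2·atan2(0.81038, 1.341) = 1.08717 rad
ℓ = θ/κ = 1.08717/0.66019 = 1.64675

0.6602 206.06 1.6468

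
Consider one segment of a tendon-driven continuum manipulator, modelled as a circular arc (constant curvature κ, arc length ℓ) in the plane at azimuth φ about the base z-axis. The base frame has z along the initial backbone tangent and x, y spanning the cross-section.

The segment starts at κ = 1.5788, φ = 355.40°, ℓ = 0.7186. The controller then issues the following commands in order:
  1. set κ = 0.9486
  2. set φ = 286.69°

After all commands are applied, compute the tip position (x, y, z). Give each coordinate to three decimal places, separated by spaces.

initial: κ=1.5788, φ=355.40°, ℓ=0.7186
cmd 1: set κ=0.9486 → (κ,φ,ℓ)=(0.9486,355.40°,0.7186) → tip=(0.2348,-0.0189,0.6642)
cmd 2: set φ=286.69° → (κ,φ,ℓ)=(0.9486,286.69°,0.7186) → tip=(0.0677,-0.2257,0.6642)

0.068 -0.226 0.664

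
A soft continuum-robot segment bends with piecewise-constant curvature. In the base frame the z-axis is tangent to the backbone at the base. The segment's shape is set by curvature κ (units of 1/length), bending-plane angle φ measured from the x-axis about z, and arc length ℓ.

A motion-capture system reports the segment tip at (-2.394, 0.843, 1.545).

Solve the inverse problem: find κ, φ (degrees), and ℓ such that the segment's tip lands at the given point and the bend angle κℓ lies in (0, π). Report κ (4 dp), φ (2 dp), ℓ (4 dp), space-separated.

0.5749 160.60 3.5620

ρ = √(x²+y²) = √(-2.394² + 0.843²) = 2.53809
φ = atan2(y, x) mod 360° = atan2(0.843, -2.394) = 160.6013°
|p|² = ρ² + z² = 2.53809² + 1.545² = 8.82891
κ = 2ρ / |p|² = 2×2.53809 / 8.82891 = 0.57495
θ = 2·atan2(ρ, z) = 2·atan2(2.53809, 1.545) = 2.04797 rad
ℓ = θ/κ = 2.04797/0.57495 = 3.56200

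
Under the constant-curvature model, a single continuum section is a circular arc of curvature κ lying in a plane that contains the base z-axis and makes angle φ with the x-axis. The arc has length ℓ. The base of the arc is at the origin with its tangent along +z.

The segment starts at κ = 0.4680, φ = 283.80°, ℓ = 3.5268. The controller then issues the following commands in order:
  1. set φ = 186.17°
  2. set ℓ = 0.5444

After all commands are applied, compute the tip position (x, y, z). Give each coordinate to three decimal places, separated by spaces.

-0.069 -0.007 0.539

initial: κ=0.4680, φ=283.80°, ℓ=3.5268
cmd 1: set φ=186.17° → (κ,φ,ℓ)=(0.4680,186.17°,3.5268) → tip=(-2.2936,-0.2480,2.1300)
cmd 2: set ℓ=0.5444 → (κ,φ,ℓ)=(0.4680,186.17°,0.5444) → tip=(-0.0686,-0.0074,0.5385)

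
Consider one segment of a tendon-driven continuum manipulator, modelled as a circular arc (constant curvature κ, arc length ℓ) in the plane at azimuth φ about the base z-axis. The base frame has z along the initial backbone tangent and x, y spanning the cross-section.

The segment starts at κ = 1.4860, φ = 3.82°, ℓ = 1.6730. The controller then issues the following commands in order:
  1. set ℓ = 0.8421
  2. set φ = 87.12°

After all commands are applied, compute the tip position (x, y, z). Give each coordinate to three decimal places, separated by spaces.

0.023 0.461 0.639

initial: κ=1.4860, φ=3.82°, ℓ=1.6730
cmd 1: set ℓ=0.8421 → (κ,φ,ℓ)=(1.4860,3.82°,0.8421) → tip=(0.4606,0.0308,0.6389)
cmd 2: set φ=87.12° → (κ,φ,ℓ)=(1.4860,87.12°,0.8421) → tip=(0.0232,0.4610,0.6389)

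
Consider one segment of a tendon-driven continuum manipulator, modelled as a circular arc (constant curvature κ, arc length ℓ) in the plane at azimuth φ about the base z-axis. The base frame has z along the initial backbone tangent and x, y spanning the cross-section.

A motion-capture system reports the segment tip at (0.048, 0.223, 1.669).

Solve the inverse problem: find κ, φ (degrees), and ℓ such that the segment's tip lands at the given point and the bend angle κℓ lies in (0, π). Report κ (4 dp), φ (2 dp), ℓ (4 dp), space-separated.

0.1608 77.85 1.6897

ρ = √(x²+y²) = √(0.048² + 0.223²) = 0.22811
φ = atan2(y, x) mod 360° = atan2(0.223, 0.048) = 77.8526°
|p|² = ρ² + z² = 0.22811² + 1.669² = 2.83759
κ = 2ρ / |p|² = 2×0.22811 / 2.83759 = 0.16078
θ = 2·atan2(ρ, z) = 2·atan2(0.22811, 1.669) = 0.27166 rad
ℓ = θ/κ = 0.27166/0.16078 = 1.68971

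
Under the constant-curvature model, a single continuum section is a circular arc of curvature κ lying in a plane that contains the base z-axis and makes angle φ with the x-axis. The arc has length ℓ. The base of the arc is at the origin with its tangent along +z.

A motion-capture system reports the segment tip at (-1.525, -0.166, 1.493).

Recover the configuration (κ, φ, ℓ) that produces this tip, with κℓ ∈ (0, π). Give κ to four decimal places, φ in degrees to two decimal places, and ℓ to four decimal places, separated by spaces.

ρ = √(x²+y²) = √(-1.525² + -0.166²) = 1.53401
φ = atan2(y, x) mod 360° = atan2(-0.166, -1.525) = 186.2123°
|p|² = ρ² + z² = 1.53401² + 1.493² = 4.58223
κ = 2ρ / |p|² = 2×1.53401 / 4.58223 = 0.66955
θ = 2·atan2(ρ, z) = 2·atan2(1.53401, 1.493) = 1.59789 rad
ℓ = θ/κ = 1.59789/0.66955 = 2.38652

0.6695 186.21 2.3865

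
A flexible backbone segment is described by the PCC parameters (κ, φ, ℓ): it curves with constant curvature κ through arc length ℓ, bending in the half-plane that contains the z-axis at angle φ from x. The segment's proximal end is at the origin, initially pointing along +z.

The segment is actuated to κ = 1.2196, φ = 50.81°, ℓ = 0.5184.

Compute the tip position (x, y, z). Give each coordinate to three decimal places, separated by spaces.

0.100 0.123 0.485

θ = κ·ℓ = 1.2196 × 0.5184 = 0.63224 rad
ρ = (1 − cos θ)/κ = (1 − 0.80671)/1.2196 = 0.15849
z = sin θ / κ = 0.59095/1.2196 = 0.48455
x = ρ cos φ = 0.15849 × cos(50.81°) = 0.10015
y = ρ sin φ = 0.15849 × sin(50.81°) = 0.12284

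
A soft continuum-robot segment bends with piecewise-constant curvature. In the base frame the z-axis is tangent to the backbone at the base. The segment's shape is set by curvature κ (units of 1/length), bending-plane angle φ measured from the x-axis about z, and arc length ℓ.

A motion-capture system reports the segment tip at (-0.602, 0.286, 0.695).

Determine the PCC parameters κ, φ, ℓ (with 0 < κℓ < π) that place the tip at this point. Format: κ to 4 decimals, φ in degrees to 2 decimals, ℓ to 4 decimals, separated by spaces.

1.4376 154.59 1.0635

ρ = √(x²+y²) = √(-0.602² + 0.286²) = 0.66648
φ = atan2(y, x) mod 360° = atan2(0.286, -0.602) = 154.5884°
|p|² = ρ² + z² = 0.66648² + 0.695² = 0.92722
κ = 2ρ / |p|² = 2×0.66648 / 0.92722 = 1.43759
θ = 2·atan2(ρ, z) = 2·atan2(0.66648, 0.695) = 1.52891 rad
ℓ = θ/κ = 1.52891/1.43759 = 1.06353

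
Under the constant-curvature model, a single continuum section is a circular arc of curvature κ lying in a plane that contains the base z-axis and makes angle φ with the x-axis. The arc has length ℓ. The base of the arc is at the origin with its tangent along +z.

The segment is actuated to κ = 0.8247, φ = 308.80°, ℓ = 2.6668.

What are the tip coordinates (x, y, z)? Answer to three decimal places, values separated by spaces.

1.207 -1.501 0.981

θ = κ·ℓ = 0.8247 × 2.6668 = 2.19931 rad
ρ = (1 − cos θ)/κ = (1 − -0.58794)/0.8247 = 1.92548
z = sin θ / κ = 0.80890/0.8247 = 0.98084
x = ρ cos φ = 1.92548 × cos(308.80°) = 1.20651
y = ρ sin φ = 1.92548 × sin(308.80°) = -1.50060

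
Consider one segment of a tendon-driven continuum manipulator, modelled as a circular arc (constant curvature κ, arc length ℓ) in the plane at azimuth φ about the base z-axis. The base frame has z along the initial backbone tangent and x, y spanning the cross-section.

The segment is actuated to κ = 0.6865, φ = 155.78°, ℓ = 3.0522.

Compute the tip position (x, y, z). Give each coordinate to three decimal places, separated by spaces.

θ = κ·ℓ = 0.6865 × 3.0522 = 2.09534 rad
ρ = (1 − cos θ)/κ = (1 − -0.50081)/0.6865 = 2.18618
z = sin θ / κ = 0.86555/0.6865 = 1.26082
x = ρ cos φ = 2.18618 × cos(155.78°) = -1.99375
y = ρ sin φ = 2.18618 × sin(155.78°) = 0.89686

-1.994 0.897 1.261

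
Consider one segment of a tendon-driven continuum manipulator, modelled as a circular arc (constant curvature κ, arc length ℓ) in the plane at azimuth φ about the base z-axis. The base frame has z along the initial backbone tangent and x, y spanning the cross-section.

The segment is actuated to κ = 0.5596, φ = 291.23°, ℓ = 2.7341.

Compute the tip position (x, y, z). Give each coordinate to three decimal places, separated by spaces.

0.621 -1.598 1.786

θ = κ·ℓ = 0.5596 × 2.7341 = 1.53000 rad
ρ = (1 − cos θ)/κ = (1 − 0.04078)/0.5596 = 1.71411
z = sin θ / κ = 0.99917/0.5596 = 1.78550
x = ρ cos φ = 1.71411 × cos(291.23°) = 0.62070
y = ρ sin φ = 1.71411 × sin(291.23°) = -1.59778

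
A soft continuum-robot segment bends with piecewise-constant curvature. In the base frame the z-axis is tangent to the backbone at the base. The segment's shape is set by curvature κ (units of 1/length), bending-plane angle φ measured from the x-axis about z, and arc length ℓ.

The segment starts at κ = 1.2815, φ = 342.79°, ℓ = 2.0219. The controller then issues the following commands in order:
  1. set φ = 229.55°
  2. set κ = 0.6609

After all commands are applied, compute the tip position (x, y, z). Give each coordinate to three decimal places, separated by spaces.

initial: κ=1.2815, φ=342.79°, ℓ=2.0219
cmd 1: set φ=229.55° → (κ,φ,ℓ)=(1.2815,229.55°,2.0219) → tip=(-0.9377,-1.0999,0.4082)
cmd 2: set κ=0.6609 → (κ,φ,ℓ)=(0.6609,229.55°,2.0219) → tip=(-0.7535,-0.8839,1.4717)

-0.754 -0.884 1.472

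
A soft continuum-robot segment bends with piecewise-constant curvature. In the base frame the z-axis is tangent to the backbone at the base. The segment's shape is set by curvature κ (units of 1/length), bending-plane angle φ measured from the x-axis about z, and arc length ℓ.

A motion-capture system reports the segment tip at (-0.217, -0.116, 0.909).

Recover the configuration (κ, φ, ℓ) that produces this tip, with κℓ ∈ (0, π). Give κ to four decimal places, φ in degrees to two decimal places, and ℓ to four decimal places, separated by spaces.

ρ = √(x²+y²) = √(-0.217² + -0.116²) = 0.24606
φ = atan2(y, x) mod 360° = atan2(-0.116, -0.217) = 208.1273°
|p|² = ρ² + z² = 0.24606² + 0.909² = 0.88683
κ = 2ρ / |p|² = 2×0.24606 / 0.88683 = 0.55492
θ = 2·atan2(ρ, z) = 2·atan2(0.24606, 0.909) = 0.52871 rad
ℓ = θ/κ = 0.52871/0.55492 = 0.95277

0.5549 208.13 0.9528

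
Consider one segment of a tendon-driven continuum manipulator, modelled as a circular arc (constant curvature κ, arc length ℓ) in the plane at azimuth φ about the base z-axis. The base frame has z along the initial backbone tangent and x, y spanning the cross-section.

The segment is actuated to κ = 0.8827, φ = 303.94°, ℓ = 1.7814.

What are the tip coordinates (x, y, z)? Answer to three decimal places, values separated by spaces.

0.634 -0.941 1.133

θ = κ·ℓ = 0.8827 × 1.7814 = 1.57244 rad
ρ = (1 − cos θ)/κ = (1 − -0.00165)/0.8827 = 1.13475
z = sin θ / κ = 1.00000/0.8827 = 1.13289
x = ρ cos φ = 1.13475 × cos(303.94°) = 0.63356
y = ρ sin φ = 1.13475 × sin(303.94°) = -0.94142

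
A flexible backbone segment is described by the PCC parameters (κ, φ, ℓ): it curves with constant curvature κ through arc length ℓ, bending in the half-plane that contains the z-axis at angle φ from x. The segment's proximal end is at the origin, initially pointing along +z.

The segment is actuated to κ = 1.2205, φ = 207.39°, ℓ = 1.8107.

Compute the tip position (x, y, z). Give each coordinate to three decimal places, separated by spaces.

-1.161 -0.602 0.658

θ = κ·ℓ = 1.2205 × 1.8107 = 2.20996 rad
ρ = (1 − cos θ)/κ = (1 − -0.59652)/1.2205 = 1.30809
z = sin θ / κ = 0.80260/1.2205 = 0.65760
x = ρ cos φ = 1.30809 × cos(207.39°) = -1.16145
y = ρ sin φ = 1.30809 × sin(207.39°) = -0.60178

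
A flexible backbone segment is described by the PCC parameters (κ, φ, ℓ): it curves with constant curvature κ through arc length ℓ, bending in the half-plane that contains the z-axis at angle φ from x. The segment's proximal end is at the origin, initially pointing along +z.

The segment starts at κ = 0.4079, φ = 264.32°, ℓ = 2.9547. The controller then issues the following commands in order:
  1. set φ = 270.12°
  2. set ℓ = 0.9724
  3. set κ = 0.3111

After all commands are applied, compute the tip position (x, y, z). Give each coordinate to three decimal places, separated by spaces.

0.000 -0.146 0.958

initial: κ=0.4079, φ=264.32°, ℓ=2.9547
cmd 1: set φ=270.12° → (κ,φ,ℓ)=(0.4079,270.12°,2.9547) → tip=(0.0033,-1.5752,2.2896)
cmd 2: set ℓ=0.9724 → (κ,φ,ℓ)=(0.4079,270.12°,0.9724) → tip=(0.0004,-0.1903,0.9471)
cmd 3: set κ=0.3111 → (κ,φ,ℓ)=(0.3111,270.12°,0.9724) → tip=(0.0003,-0.1460,0.9576)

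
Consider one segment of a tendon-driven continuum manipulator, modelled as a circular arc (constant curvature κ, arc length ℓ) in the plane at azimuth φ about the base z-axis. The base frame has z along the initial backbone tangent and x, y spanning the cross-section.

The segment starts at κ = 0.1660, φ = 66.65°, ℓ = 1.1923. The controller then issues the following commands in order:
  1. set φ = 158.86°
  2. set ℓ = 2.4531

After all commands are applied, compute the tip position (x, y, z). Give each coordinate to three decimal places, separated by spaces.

-0.459 0.178 2.386

initial: κ=0.1660, φ=66.65°, ℓ=1.1923
cmd 1: set φ=158.86° → (κ,φ,ℓ)=(0.1660,158.86°,1.1923) → tip=(-0.1097,0.0424,1.1845)
cmd 2: set ℓ=2.4531 → (κ,φ,ℓ)=(0.1660,158.86°,2.4531) → tip=(-0.4595,0.1777,2.3859)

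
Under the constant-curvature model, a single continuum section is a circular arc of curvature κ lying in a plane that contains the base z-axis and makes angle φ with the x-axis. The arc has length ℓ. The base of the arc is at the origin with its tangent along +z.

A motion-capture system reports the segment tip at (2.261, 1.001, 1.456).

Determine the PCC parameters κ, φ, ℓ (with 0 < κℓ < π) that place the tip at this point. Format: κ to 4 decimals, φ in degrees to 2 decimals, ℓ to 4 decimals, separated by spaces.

0.6006 23.88 3.4586

ρ = √(x²+y²) = √(2.261² + 1.001²) = 2.47268
φ = atan2(y, x) mod 360° = atan2(1.001, 2.261) = 23.8801°
|p|² = ρ² + z² = 2.47268² + 1.456² = 8.23406
κ = 2ρ / |p|² = 2×2.47268 / 8.23406 = 0.60060
θ = 2·atan2(ρ, z) = 2·atan2(2.47268, 1.456) = 2.07725 rad
ℓ = θ/κ = 2.07725/0.60060 = 3.45865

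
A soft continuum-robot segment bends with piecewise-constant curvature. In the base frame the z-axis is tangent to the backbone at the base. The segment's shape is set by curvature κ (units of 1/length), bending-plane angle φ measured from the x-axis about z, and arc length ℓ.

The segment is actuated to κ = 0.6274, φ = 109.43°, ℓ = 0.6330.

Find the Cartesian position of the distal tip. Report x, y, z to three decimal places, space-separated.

-0.041 0.117 0.616

θ = κ·ℓ = 0.6274 × 0.6330 = 0.39714 rad
ρ = (1 − cos θ)/κ = (1 − 0.92217)/0.6274 = 0.12405
z = sin θ / κ = 0.38679/0.6274 = 0.61649
x = ρ cos φ = 0.12405 × cos(109.43°) = -0.04127
y = ρ sin φ = 0.12405 × sin(109.43°) = 0.11699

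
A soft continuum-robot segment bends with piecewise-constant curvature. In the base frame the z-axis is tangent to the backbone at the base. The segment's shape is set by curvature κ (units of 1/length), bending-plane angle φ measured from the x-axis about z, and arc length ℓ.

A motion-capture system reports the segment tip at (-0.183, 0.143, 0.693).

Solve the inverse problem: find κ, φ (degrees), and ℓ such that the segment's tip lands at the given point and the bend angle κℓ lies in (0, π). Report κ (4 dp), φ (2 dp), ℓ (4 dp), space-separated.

ρ = √(x²+y²) = √(-0.183² + 0.143²) = 0.23225
φ = atan2(y, x) mod 360° = atan2(0.143, -0.183) = 141.9952°
|p|² = ρ² + z² = 0.23225² + 0.693² = 0.53419
κ = 2ρ / |p|² = 2×0.23225 / 0.53419 = 0.86953
θ = 2·atan2(ρ, z) = 2·atan2(0.23225, 0.693) = 0.64673 rad
ℓ = θ/κ = 0.64673/0.86953 = 0.74378

0.8695 142.00 0.7438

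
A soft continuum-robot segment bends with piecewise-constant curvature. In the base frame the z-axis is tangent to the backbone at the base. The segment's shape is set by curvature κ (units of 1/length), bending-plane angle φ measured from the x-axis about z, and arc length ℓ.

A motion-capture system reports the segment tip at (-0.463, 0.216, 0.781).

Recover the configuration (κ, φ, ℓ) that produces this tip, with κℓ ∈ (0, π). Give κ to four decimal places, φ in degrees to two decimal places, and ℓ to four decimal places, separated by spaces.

1.1732 154.99 0.9876

ρ = √(x²+y²) = √(-0.463² + 0.216²) = 0.51091
φ = atan2(y, x) mod 360° = atan2(0.216, -0.463) = 154.9899°
|p|² = ρ² + z² = 0.51091² + 0.781² = 0.87099
κ = 2ρ / |p|² = 2×0.51091 / 0.87099 = 1.17317
θ = 2·atan2(ρ, z) = 2·atan2(0.51091, 0.781) = 1.15860 rad
ℓ = θ/κ = 1.15860/1.17317 = 0.98758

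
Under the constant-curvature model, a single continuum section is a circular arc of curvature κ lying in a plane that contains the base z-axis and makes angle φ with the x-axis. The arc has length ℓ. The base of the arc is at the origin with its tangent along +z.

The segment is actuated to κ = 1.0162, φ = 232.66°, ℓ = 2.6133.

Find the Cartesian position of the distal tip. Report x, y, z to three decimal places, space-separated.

-1.125 -1.474 0.460

θ = κ·ℓ = 1.0162 × 2.6133 = 2.65564 rad
ρ = (1 − cos θ)/κ = (1 − -0.88423)/1.0162 = 1.85419
z = sin θ / κ = 0.46705/1.0162 = 0.45961
x = ρ cos φ = 1.85419 × cos(232.66°) = -1.12465
y = ρ sin φ = 1.85419 × sin(232.66°) = -1.47417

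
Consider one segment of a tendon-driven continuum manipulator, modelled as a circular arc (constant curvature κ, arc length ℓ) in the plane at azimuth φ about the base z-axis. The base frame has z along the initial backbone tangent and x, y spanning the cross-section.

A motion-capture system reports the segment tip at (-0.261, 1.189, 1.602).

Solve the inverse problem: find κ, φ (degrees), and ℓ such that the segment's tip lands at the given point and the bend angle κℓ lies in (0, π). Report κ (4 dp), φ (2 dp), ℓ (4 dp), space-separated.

ρ = √(x²+y²) = √(-0.261² + 1.189²) = 1.21731
φ = atan2(y, x) mod 360° = atan2(1.189, -0.261) = 102.3808°
|p|² = ρ² + z² = 1.21731² + 1.602² = 4.04825
κ = 2ρ / |p|² = 2×1.21731 / 4.04825 = 0.60140
θ = 2·atan2(ρ, z) = 2·atan2(1.21731, 1.602) = 1.29957 rad
ℓ = θ/κ = 1.29957/0.60140 = 2.16091

0.6014 102.38 2.1609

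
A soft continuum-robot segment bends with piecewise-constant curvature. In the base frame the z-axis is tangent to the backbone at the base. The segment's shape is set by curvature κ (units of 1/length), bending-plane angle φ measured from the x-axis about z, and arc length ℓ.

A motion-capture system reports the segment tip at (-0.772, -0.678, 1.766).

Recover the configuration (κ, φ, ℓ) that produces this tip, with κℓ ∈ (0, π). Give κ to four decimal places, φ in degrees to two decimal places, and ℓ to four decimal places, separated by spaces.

0.4923 221.29 2.1408

ρ = √(x²+y²) = √(-0.772² + -0.678²) = 1.02746
φ = atan2(y, x) mod 360° = atan2(-0.678, -0.772) = 221.2908°
|p|² = ρ² + z² = 1.02746² + 1.766² = 4.17442
κ = 2ρ / |p|² = 2×1.02746 / 4.17442 = 0.49226
θ = 2·atan2(ρ, z) = 2·atan2(1.02746, 1.766) = 1.05386 rad
ℓ = θ/κ = 1.05386/0.49226 = 2.14084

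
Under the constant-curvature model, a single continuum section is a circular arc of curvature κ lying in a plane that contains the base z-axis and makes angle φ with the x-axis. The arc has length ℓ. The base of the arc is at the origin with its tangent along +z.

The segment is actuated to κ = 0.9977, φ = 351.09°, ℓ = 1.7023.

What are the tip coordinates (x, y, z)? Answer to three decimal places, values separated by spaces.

1.116 -0.175 0.994

θ = κ·ℓ = 0.9977 × 1.7023 = 1.69838 rad
ρ = (1 − cos θ)/κ = (1 − -0.12724)/0.9977 = 1.12984
z = sin θ / κ = 0.99187/0.9977 = 0.99416
x = ρ cos φ = 1.12984 × cos(351.09°) = 1.11621
y = ρ sin φ = 1.12984 × sin(351.09°) = -0.17499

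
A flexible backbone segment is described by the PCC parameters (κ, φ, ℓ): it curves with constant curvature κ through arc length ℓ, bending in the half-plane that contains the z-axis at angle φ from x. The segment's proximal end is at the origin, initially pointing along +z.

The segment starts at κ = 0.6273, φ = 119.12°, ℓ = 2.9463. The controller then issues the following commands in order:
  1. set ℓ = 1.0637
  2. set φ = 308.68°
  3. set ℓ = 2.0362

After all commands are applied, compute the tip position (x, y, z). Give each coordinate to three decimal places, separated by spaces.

initial: κ=0.6273, φ=119.12°, ℓ=2.9463
cmd 1: set ℓ=1.0637 → (κ,φ,ℓ)=(0.6273,119.12°,1.0637) → tip=(-0.1664,0.2987,0.9865)
cmd 2: set φ=308.68° → (κ,φ,ℓ)=(0.6273,308.68°,1.0637) → tip=(0.2137,-0.2669,0.9865)
cmd 3: set ℓ=2.0362 → (κ,φ,ℓ)=(0.6273,308.68°,2.0362) → tip=(0.7081,-0.8844,1.5260)

0.708 -0.884 1.526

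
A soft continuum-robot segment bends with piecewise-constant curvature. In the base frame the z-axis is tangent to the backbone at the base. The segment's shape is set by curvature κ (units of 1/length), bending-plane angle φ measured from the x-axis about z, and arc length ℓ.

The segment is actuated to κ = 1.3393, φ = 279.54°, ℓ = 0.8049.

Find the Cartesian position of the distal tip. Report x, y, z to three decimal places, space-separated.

θ = κ·ℓ = 1.3393 × 0.8049 = 1.07800 rad
ρ = (1 − cos θ)/κ = (1 − 0.47309)/1.3393 = 0.39342
z = sin θ / κ = 0.88101/1.3393 = 0.65782
x = ρ cos φ = 0.39342 × cos(279.54°) = 0.06520
y = ρ sin φ = 0.39342 × sin(279.54°) = -0.38798

0.065 -0.388 0.658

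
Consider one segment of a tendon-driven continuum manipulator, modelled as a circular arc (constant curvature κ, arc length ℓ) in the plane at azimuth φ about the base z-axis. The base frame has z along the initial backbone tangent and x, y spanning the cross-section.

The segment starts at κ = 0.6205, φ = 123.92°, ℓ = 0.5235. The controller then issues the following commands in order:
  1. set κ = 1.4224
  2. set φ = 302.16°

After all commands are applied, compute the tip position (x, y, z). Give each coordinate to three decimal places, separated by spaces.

initial: κ=0.6205, φ=123.92°, ℓ=0.5235
cmd 1: set κ=1.4224 → (κ,φ,ℓ)=(1.4224,123.92°,0.5235) → tip=(-0.1038,0.1544,0.4764)
cmd 2: set φ=302.16° → (κ,φ,ℓ)=(1.4224,302.16°,0.5235) → tip=(0.0990,-0.1575,0.4764)

0.099 -0.158 0.476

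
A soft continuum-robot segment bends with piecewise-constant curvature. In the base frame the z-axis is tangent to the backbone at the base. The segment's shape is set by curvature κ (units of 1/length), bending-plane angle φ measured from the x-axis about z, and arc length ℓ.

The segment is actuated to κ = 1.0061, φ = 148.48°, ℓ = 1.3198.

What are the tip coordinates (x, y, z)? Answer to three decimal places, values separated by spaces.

-0.643 0.395 0.965

θ = κ·ℓ = 1.0061 × 1.3198 = 1.32785 rad
ρ = (1 − cos θ)/κ = (1 − 0.24056)/1.0061 = 0.75483
z = sin θ / κ = 0.97063/1.0061 = 0.96475
x = ρ cos φ = 0.75483 × cos(148.48°) = -0.64346
y = ρ sin φ = 0.75483 × sin(148.48°) = 0.39462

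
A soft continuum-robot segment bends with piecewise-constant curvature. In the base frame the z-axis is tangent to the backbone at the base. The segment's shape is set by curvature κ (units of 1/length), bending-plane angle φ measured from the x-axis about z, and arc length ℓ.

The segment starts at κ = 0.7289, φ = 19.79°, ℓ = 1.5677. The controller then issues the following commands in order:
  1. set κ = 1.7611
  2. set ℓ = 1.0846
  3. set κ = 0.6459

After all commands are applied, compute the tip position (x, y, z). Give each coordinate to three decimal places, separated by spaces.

0.343 0.123 0.998

initial: κ=0.7289, φ=19.79°, ℓ=1.5677
cmd 1: set κ=1.7611 → (κ,φ,ℓ)=(1.7611,19.79°,1.5677) → tip=(1.0303,0.3707,0.2110)
cmd 2: set ℓ=1.0846 → (κ,φ,ℓ)=(1.7611,19.79°,1.0846) → tip=(0.7121,0.2562,0.5355)
cmd 3: set κ=0.6459 → (κ,φ,ℓ)=(0.6459,19.79°,1.0846) → tip=(0.3431,0.1235,0.9980)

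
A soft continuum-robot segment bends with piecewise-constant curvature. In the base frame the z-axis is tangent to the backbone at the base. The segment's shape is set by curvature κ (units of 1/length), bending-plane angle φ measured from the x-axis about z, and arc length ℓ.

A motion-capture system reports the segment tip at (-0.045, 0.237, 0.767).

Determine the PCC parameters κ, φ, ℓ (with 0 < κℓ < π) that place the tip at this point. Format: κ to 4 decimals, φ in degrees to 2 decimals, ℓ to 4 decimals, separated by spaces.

0.7463 100.75 0.8166

ρ = √(x²+y²) = √(-0.045² + 0.237²) = 0.24123
φ = atan2(y, x) mod 360° = atan2(0.237, -0.045) = 100.7510°
|p|² = ρ² + z² = 0.24123² + 0.767² = 0.64648
κ = 2ρ / |p|² = 2×0.24123 / 0.64648 = 0.74630
θ = 2·atan2(ρ, z) = 2·atan2(0.24123, 0.767) = 0.60944 rad
ℓ = θ/κ = 0.60944/0.74630 = 0.81662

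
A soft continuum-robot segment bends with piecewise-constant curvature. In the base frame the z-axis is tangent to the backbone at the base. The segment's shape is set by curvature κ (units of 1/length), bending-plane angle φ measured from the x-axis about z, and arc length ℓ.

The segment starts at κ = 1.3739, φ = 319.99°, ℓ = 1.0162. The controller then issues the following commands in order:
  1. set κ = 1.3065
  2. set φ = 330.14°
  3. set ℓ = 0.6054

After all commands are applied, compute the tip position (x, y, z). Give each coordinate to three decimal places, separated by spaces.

initial: κ=1.3739, φ=319.99°, ℓ=1.0162
cmd 1: set κ=1.3065 → (κ,φ,ℓ)=(1.3065,319.99°,1.0162) → tip=(0.4451,-0.3736,0.7429)
cmd 2: set φ=330.14° → (κ,φ,ℓ)=(1.3065,330.14°,1.0162) → tip=(0.5040,-0.2893,0.7429)
cmd 3: set ℓ=0.6054 → (κ,φ,ℓ)=(1.3065,330.14°,0.6054) → tip=(0.1970,-0.1131,0.5442)

0.197 -0.113 0.544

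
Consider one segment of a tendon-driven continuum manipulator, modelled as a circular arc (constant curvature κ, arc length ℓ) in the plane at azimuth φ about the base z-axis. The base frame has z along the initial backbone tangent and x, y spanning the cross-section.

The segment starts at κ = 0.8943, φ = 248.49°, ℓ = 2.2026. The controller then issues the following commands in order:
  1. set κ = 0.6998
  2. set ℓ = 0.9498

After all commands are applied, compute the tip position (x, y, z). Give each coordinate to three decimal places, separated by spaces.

-0.112 -0.283 0.881

initial: κ=0.8943, φ=248.49°, ℓ=2.2026
cmd 1: set κ=0.6998 → (κ,φ,ℓ)=(0.6998,248.49°,2.2026) → tip=(-0.5085,-1.2904,1.4284)
cmd 2: set ℓ=0.9498 → (κ,φ,ℓ)=(0.6998,248.49°,0.9498) → tip=(-0.1115,-0.2830,0.8814)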